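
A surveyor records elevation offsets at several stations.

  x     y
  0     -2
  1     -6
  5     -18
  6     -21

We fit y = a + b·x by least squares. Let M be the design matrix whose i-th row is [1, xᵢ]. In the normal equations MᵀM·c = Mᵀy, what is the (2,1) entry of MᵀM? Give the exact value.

12

Row 2 ↔ basis x, column 1 ↔ basis 1, so (MᵀM)_{2,1} = Σᵢ x = (0)·(1) + (1)·(1) + (5)·(1) + (6)·(1) = 12.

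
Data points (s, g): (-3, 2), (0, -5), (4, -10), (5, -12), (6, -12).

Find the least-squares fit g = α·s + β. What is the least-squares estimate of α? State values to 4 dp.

From the data, Σs·s = 86, Σs = 12, Σ1 = 5.
Right-hand side: Σs·g = -178, Σg = -37.
So MᵀM·[α, β]ᵀ = Mᵀg: [[86, 12]; [12, 5]]·[α, β]ᵀ = [-178, -37]ᵀ.
Eliminating β: 5·(row 1) − 12·(row 2) gives 286·α = 5·(-178) − 12·(-37) = -446, so α = -223/143.
Then β = ((-37) − 12·(-223/143))/5 = -523/143.

α = -1.5594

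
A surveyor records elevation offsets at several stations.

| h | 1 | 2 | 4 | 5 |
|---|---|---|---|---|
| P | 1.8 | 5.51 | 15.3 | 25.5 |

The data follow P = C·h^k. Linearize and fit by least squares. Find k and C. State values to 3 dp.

k = 1.609, C = 1.789

Linearized form: ln P = k·ln h + ln C. From the 4 transformed points,
Σln h = 3.6889, Σ(ln h)² = 4.9926, Σln P = 8.2609, Σln h·ln P = 10.1770.
Equations: 4.9926·k + 3.6889·ln C = 10.1770;  3.6889·k + 4·ln C = 8.2609.
Slope k = (n·Σln h·ln P − Σln h·Σln P)/(n·Σ(ln h)² − (Σln h)²) = (4·10.1770 − 3.6889·8.2609)/6.3624 = 1.60858; ln C = (Σln P − k·Σln h)/n = 0.58175, so C = exp(0.58175) = 1.78917.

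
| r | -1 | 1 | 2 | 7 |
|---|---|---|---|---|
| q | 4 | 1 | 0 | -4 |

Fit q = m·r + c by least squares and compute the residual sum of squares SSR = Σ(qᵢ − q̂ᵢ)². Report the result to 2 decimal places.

Compute the Gram sums: Σr·r = 55, Σr = 9, Σ1 = 4.
And Σr·q = -31, Σq = 1.
Normal equations: [[55, 9]; [9, 4]]·[m, c]ᵀ = [-31, 1]ᵀ.
Eliminating c: 4·(row 1) − 9·(row 2) gives 139·m = 4·(-31) − 9·1 = -133, so m = -133/139.
Then c = (1 − 9·(-133/139))/4 = 334/139.
Residuals: 89/139, -62/139, -68/139, 41/139; SSR = 130/139.

SSR = 0.94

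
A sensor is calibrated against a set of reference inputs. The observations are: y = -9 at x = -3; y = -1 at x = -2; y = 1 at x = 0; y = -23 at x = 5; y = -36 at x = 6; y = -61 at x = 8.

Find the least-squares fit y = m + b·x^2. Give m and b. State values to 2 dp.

The normal equations are: 6·m + 138·b = -129;  138·m + 6114·b = -5860.
(Σ1 = 6, Σx^2 = 138, Σx^2·x^2 = 6114, Σy = -129, Σx^2·y = -5860.)
Eliminating b: 6114·(row 1) − 138·(row 2) gives 17640·m = 6114·(-129) − 138·(-5860) = 19974, so m = 3329/2940.
Then b = ((-5860) − 138·(3329/2940))/6114 = -2893/2940.

m = 1.13, b = -0.98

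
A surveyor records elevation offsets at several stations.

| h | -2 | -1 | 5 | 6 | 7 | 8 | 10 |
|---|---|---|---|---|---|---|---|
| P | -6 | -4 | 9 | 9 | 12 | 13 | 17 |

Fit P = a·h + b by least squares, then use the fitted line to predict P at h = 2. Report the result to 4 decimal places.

P̂ = 1.9248

The normal equations are: 279·a + 33·b = 473;  33·a + 7·b = 50.
Eliminating b: 7·(row 1) − 33·(row 2) gives 864·a = 7·473 − 33·50 = 1661, so a = 1661/864.
Then b = (50 − 33·(1661/864))/7 = -553/288.
At h = 2: P̂ = (1661/864)·(2) + (-553/288)·(1) = 1663/864.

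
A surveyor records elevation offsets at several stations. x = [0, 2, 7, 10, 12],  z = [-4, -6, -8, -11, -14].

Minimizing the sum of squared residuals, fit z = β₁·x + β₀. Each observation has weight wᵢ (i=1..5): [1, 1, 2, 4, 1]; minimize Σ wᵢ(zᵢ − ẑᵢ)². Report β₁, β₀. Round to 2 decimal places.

β₁ = -0.74, β₀ = -3.77

Sums needed: Σwᵢ·x·x = 646, Σwᵢ·x = 68, Σwᵢ·1 = 9.
Moment sums: Σwᵢ·x·z = -732, Σwᵢ·z = -84.
So MᵀWM·[β₁, β₀]ᵀ = MᵀWz: [[646, 68]; [68, 9]]·[β₁, β₀]ᵀ = [-732, -84]ᵀ.
Eliminating β₀: 9·(row 1) − 68·(row 2) gives 1190·β₁ = 9·(-732) − 68·(-84) = -876, so β₁ = -438/595.
Then β₀ = ((-84) − 68·(-438/595))/9 = -132/35.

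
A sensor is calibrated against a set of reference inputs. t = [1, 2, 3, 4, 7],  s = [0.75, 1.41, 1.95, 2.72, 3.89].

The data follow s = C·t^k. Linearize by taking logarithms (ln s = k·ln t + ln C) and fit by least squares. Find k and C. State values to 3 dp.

k = 0.859, C = 0.768

Let Y = ln s. Fitting Y = k·ln t + ln C by least squares:
Σln t = 5.1240, Σ(ln t)² = 7.3958, Σln s = 3.0828, Σln t·ln s = 5.0024.
Equations: 7.3958·k + 5.1240·ln C = 5.0024;  5.1240·k + 5·ln C = 3.0828.
Solving (det = 10.7239): k = 0.85936, ln C = -0.26412, so C = exp(-0.26412) = 0.76789.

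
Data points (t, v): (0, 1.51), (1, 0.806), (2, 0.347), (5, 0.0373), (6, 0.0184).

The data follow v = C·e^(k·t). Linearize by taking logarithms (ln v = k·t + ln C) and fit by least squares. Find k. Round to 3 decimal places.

Taking logs, ln v = k·t + ln C, so regress ln v on t.
Σt = 14.0000, Σ(t)² = 66.0000, Σln v = -8.1462, Σt·ln v = -42.7488.
Equations: 66.0000·k + 14.0000·ln C = -42.7488;  14.0000·k + 5·ln C = -8.1462.
Solving (det = 134.0000): k = -0.74401, ln C = 0.45400.

k = -0.744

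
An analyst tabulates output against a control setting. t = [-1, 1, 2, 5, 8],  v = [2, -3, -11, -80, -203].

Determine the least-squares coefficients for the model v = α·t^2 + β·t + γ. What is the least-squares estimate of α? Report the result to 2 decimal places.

α = -3.03

With design matrix A, AᵀA = [[4739, 645, 95]; [645, 95, 15]; [95, 15, 5]] and Aᵀv = [-15037, -2051, -295]ᵀ.
Solving the 3×3 system (Gaussian elimination) gives α = -288/95, β = -709/475, γ = 1462/475.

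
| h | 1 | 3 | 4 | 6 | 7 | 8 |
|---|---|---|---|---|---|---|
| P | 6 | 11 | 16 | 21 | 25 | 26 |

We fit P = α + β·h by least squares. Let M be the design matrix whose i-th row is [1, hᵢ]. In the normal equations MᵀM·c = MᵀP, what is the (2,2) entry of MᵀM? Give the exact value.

Row 2 ↔ basis h, column 2 ↔ basis h, so (MᵀM)_{2,2} = Σᵢ (h)·(h) = (1)·(1) + (3)·(3) + (4)·(4) + (6)·(6) + (7)·(7) + (8)·(8) = 175.

175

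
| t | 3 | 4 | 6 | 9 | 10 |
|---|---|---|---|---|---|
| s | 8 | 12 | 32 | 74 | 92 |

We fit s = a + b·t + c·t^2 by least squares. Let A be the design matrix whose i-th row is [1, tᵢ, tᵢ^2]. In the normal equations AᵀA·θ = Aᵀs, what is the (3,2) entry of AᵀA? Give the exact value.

Row 3 ↔ basis t^2, column 2 ↔ basis t, so (AᵀA)_{3,2} = Σᵢ (t^2)·(t) = (9)·(3) + (16)·(4) + (36)·(6) + (81)·(9) + (100)·(10) = 2036.

2036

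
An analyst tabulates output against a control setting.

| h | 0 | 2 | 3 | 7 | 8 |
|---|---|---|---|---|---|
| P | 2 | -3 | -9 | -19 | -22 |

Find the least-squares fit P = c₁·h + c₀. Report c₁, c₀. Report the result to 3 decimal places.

Normal-equation sums: Σh·h = 126, Σh = 20, Σ1 = 5.
Moment sums: Σh·P = -342, ΣP = -51.
So AᵀA·[c₁, c₀]ᵀ = AᵀP: [[126, 20]; [20, 5]]·[c₁, c₀]ᵀ = [-342, -51]ᵀ.
Determinant 126·5 − 20² = 230.
c₁ = ((-342)·5 − 20·(-51))/230 = -3; c₀ = (126·(-51) − 20·(-342))/230 = 9/5.

c₁ = -3.000, c₀ = 1.800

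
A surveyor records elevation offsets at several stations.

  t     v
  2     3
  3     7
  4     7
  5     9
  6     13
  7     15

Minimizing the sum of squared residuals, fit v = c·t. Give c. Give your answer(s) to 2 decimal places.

c = 2.04

Sums needed: Σt·t = 139.
For Aᵀv: Σt·v = 283.
Normal equations: [[139]]·[c]ᵀ = [283]ᵀ.
c = 283/139 = 2.03597.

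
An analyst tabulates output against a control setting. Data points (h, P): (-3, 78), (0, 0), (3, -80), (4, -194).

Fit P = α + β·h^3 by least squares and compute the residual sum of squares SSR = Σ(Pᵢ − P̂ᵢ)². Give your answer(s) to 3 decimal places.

SSR = 9.573

With design matrix A, AᵀA = [[4, 64]; [64, 5554]] and AᵀP = [-196, -16682]ᵀ.
Determinant 4·5554 − 64² = 18120.
α = ((-196)·5554 − 64·(-16682))/18120 = -2617/2265; β = (4·(-16682) − 64·(-196))/18120 = -6773/2265.
Residuals: -3584/2265, 2617/2265, 4288/2265, -1107/755; SSR = 21682/2265.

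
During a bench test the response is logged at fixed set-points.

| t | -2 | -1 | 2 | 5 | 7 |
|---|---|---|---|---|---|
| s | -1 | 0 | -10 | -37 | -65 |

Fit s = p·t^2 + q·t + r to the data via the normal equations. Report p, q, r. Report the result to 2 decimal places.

p = -0.98, q = -2.25, r = -1.47

Normal-equation sums: Σt^2·t^2 = 3059, Σt^2·t = 467, Σt^2 = 83, Σt·t = 83, Σt = 11, Σ1 = 5.
Right-hand side: Σt^2·s = -4154, Σt·s = -658, Σs = -113.
So AᵀA·[p, q, r]ᵀ = Aᵀs: [[3059, 467, 83]; [467, 83, 11]; [83, 11, 5]]·[p, q, r]ᵀ = [-4154, -658, -113]ᵀ.
Inverting the 3×3 Gram matrix, [p, q, r]ᵀ = [-1217/1248, -2803/1248, -153/104]ᵀ.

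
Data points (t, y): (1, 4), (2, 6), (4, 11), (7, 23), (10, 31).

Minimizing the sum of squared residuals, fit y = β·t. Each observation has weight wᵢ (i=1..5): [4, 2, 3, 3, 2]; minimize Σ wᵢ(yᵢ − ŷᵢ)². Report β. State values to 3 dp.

Setting ∂/∂β … = 0 gives: 407·β = 1275.
Hence β = 1275 / 407 ≈ 3.13268.

β = 3.133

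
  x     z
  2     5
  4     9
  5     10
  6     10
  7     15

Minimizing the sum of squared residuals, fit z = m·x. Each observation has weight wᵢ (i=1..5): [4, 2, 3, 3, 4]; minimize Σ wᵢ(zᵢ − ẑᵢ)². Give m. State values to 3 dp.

Entries of MᵀWM: Σwᵢ·x·x = 427.
For MᵀWz: Σwᵢ·x·z = 862.
Normal equations: [[427]]·[m]ᵀ = [862]ᵀ.
m = 862/427 = 2.01874.

m = 2.019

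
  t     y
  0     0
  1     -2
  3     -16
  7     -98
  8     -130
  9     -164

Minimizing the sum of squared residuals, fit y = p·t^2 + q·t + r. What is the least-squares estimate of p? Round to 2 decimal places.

AᵀA·[p, q, r]ᵀ = Aᵀy reads: 13140·p + 1612·q + 204·r = -26552;  1612·p + 204·q + 28·r = -3252;  204·p + 28·q + 6·r = -410.
Row-reducing yields p = -47/22, q = 107/110, r = -13/55.

p = -2.14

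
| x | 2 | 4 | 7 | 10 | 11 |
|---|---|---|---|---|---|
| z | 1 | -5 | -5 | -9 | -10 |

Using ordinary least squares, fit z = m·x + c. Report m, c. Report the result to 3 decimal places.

Forming MᵀM = [[290, 34]; [34, 5]] and Mᵀz = [-253, -28]ᵀ gives MᵀM·[m, c]ᵀ = Mᵀz.
Determinant 290·5 − 34² = 294.
m = ((-253)·5 − 34·(-28))/294 = -313/294; c = (290·(-28) − 34·(-253))/294 = 241/147.

m = -1.065, c = 1.639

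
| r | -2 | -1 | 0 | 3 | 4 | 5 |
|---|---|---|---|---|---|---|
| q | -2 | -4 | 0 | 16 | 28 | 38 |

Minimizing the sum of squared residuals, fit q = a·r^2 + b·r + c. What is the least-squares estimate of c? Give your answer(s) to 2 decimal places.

c = -0.82

With design matrix X, XᵀX = [[979, 207, 55]; [207, 55, 9]; [55, 9, 6]] and Xᵀq = [1530, 358, 76]ᵀ.
Solving the 3×3 system (Gaussian elimination) gives a = 1, b = 239/83, c = -68/83.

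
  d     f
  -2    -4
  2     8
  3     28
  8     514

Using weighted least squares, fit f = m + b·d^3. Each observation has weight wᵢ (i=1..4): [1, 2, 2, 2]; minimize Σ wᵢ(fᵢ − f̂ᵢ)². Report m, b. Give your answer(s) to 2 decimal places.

m = 1.20, b = 1.00

The normal equations are: 7·m + 1086·b = 1096;  1086·m + 525938·b = 528008.
Eliminating b: 525938·(row 1) − 1086·(row 2) gives 2502170·m = 525938·1096 − 1086·528008 = 3011360, so m = 27376/22747.
Then b = (528008 − 1086·(27376/22747))/525938 = 22780/22747.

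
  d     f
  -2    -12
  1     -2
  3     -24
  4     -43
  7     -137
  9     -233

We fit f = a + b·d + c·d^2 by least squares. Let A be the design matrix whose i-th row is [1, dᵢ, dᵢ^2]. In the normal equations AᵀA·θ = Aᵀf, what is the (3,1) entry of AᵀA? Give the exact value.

Row 3 ↔ basis d^2, column 1 ↔ basis 1, so (AᵀA)_{3,1} = Σᵢ d^2 = (4)·(1) + (1)·(1) + (9)·(1) + (16)·(1) + (49)·(1) + (81)·(1) = 160.

160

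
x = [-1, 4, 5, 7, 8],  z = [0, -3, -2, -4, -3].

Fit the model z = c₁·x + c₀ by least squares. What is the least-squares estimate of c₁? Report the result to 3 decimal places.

c₁ = -0.382

Forming MᵀM = [[155, 23]; [23, 5]] and Mᵀz = [-74, -12]ᵀ gives MᵀM·[c₁, c₀]ᵀ = Mᵀz.
det = 155·5 − 23² = 246.
c₁ = ((-74)·5 − 23·(-12))/246 = -47/123; c₀ = (155·(-12) − 23·(-74))/246 = -79/123.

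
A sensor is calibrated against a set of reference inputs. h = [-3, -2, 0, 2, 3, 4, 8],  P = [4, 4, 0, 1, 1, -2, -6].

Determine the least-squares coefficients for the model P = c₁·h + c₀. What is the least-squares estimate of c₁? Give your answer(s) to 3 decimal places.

Setting ∂/∂c₁ … = 0 gives: 106·c₁ + 12·c₀ = -71;  12·c₁ + 7·c₀ = 2.
Determinant 106·7 − 12² = 598.
c₁ = ((-71)·7 − 12·2)/598 = -521/598; c₀ = (106·2 − 12·(-71))/598 = 532/299.

c₁ = -0.871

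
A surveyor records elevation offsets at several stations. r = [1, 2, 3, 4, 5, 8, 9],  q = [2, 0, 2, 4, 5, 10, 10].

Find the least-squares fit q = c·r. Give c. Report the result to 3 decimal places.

Sums needed: Σr·r = 200.
Moment sums: Σr·q = 219.
Normal equations: [[200]]·[c]ᵀ = [219]ᵀ.
c = 219/200 = 1.095.

c = 1.095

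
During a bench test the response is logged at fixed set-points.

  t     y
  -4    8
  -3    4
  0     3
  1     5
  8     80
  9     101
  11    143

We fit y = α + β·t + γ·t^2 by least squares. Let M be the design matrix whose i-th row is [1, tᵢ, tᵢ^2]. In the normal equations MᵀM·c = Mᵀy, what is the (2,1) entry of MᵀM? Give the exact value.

22

Row 2 ↔ basis t, column 1 ↔ basis 1, so (MᵀM)_{2,1} = Σᵢ t = (-4)·(1) + (-3)·(1) + (0)·(1) + (1)·(1) + (8)·(1) + (9)·(1) + (11)·(1) = 22.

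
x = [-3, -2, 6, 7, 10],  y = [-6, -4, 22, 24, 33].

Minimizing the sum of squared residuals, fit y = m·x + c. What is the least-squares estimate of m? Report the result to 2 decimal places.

m = 3.06

Sums needed: Σx·x = 198, Σx = 18, Σ1 = 5.
Moment sums: Σx·y = 656, Σy = 69.
MᵀM·[m, c]ᵀ = Mᵀy becomes [[198, 18]; [18, 5]]·[m, c]ᵀ = [656, 69]ᵀ.
Δ = 198·5 − 18² = 666.
m = (656·5 − 18·69)/666 = 1019/333; c = (198·69 − 18·656)/666 = 103/37.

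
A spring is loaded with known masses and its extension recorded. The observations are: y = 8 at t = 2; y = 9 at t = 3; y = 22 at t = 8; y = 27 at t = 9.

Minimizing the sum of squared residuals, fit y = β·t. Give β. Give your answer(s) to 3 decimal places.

Forming XᵀX = [[158]] and Xᵀy = [462]ᵀ gives XᵀX·[β]ᵀ = Xᵀy.
β = 462/158 = 2.92405.

β = 2.924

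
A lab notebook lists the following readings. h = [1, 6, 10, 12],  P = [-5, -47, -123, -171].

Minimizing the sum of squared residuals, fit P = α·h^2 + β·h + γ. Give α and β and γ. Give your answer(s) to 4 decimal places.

Entries of AᵀA: Σh^2·h^2 = 32033, Σh^2·h = 2945, Σh^2 = 281, Σh·h = 281, Σh = 29, Σ1 = 4.
Moment sums: Σh^2·P = -38621, Σh·P = -3569, ΣP = -346.
Row-reducing yields α = -8347/7617, β = -7079/7617, γ = -7057/2539.

α = -1.0958, β = -0.9294, γ = -2.7794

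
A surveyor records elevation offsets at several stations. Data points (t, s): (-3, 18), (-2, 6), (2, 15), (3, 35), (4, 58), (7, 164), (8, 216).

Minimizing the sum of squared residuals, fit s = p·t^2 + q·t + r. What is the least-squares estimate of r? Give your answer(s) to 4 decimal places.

AᵀA·[p, q, r]ᵀ = Aᵀs reads: 6947·p + 919·q + 155·r = 23349;  919·p + 155·q + 19·r = 3177;  155·p + 19·q + 7·r = 512.
Row-reducing yields p = 205211/67228, q = 173085/67228, r = -24128/16807.

r = -1.4356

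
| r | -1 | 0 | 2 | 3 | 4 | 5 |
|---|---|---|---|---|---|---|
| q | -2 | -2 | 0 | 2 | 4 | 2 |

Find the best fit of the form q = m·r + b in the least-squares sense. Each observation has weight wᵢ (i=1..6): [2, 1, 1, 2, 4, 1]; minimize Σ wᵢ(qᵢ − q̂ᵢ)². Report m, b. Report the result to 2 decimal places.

m = 1.09, b = -1.21

XᵀWX·[m, b]ᵀ = XᵀWq reads: 113·m + 27·b = 90;  27·m + 11·b = 16.
Eliminating b: 11·(row 1) − 27·(row 2) gives 514·m = 11·90 − 27·16 = 558, so m = 279/257.
Then b = (16 − 27·(279/257))/11 = -311/257.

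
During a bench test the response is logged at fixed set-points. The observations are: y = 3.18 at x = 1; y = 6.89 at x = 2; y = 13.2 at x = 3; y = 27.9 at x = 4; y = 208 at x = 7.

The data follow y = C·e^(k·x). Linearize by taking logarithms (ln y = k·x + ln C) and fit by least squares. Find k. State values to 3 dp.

k = 0.693

Linearized form: ln y = k·x + ln C. From the 5 transformed points,
AᵀA = [[79.0000, 17.0000]; [17.0000, 5]], rhs = [63.4349, 14.3333]ᵀ  (here Σx = 17.0000, Σ(x)² = 79.0000, Σln y = 14.3333, Σx·ln y = 63.4349).
Δ = 79.0000·5 − (17.0000)² = 106.0000; k = (63.4349·5 − 17.0000·14.3333)/106.0000 = 0.69347, ln C = (79.0000·14.3333 − 17.0000·63.4349)/106.0000 = 0.50886.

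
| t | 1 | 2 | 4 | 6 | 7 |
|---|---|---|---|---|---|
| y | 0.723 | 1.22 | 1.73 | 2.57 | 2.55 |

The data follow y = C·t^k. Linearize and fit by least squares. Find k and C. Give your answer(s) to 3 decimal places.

k = 0.658, C = 0.737

With ln yᵢ as the transformed response and ln tᵢ as the regressor:
Σln t = 5.8171, Σ(ln t)² = 9.3992, Σln y = 2.3026, Σln t·ln y = 4.4105.
Equations: 9.3992·k + 5.8171·ln C = 4.4105;  5.8171·k + 5·ln C = 2.3026.
Δ = 9.3992·5 − (5.8171)² = 13.1574; k = (4.4105·5 − 5.8171·2.3026)/13.1574 = 0.65802, ln C = (9.3992·2.3026 − 5.8171·4.4105)/13.1574 = -0.30503, so C = exp(-0.30503) = 0.73710.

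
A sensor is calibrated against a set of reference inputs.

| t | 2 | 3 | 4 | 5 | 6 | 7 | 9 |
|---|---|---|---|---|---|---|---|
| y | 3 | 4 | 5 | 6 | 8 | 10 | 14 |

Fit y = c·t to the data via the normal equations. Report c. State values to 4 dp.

c = 1.4182

Forming AᵀA = [[220]] and Aᵀy = [312]ᵀ gives AᵀA·[c]ᵀ = Aᵀy.
Hence c = 312 / 220 ≈ 1.41818.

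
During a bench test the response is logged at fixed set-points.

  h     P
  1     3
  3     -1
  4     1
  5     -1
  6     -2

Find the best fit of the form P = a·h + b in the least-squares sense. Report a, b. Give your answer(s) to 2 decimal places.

a = -0.88, b = 3.34

Normal-equation sums: Σh·h = 87, Σh = 19, Σ1 = 5.
Right-hand side: Σh·P = -13, ΣP = 0.
MᵀM·[a, b]ᵀ = MᵀP becomes [[87, 19]; [19, 5]]·[a, b]ᵀ = [-13, 0]ᵀ.
Determinant 87·5 − 19² = 74.
a = ((-13)·5 − 19·0)/74 = -65/74; b = (87·0 − 19·(-13))/74 = 247/74.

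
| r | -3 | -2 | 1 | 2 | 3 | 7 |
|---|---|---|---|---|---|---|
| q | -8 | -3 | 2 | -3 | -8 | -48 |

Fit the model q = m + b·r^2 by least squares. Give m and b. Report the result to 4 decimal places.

Setting ∂/∂m … = 0 gives: 6·m + 76·b = -68;  76·m + 2596·b = -2518.
(Σ1 = 6, Σr^2 = 76, Σr^2·r^2 = 2596, Σq = -68, Σr^2·q = -2518.)
Eliminating b: 2596·(row 1) − 76·(row 2) gives 9800·m = 2596·(-68) − 76·(-2518) = 14840, so m = 53/35.
Then b = ((-2518) − 76·(53/35))/2596 = -71/70.

m = 1.5143, b = -1.0143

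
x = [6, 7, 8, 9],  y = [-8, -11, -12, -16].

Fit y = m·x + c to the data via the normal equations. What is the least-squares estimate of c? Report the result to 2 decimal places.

From the data, Σx·x = 230, Σx = 30, Σ1 = 4.
For Mᵀy: Σx·y = -365, Σy = -47.
Normal equations: [[230, 30]; [30, 4]]·[m, c]ᵀ = [-365, -47]ᵀ.
det = 230·4 − 30² = 20.
m = ((-365)·4 − 30·(-47))/20 = -5/2; c = (230·(-47) − 30·(-365))/20 = 7.

c = 7.00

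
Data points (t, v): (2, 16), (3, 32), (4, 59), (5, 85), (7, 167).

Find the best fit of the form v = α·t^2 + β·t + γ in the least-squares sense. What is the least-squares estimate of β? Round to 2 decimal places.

Compute the Gram sums: Σt^2·t^2 = 3379, Σt^2·t = 567, Σt^2 = 103, Σt·t = 103, Σt = 21, Σ1 = 5.
And Σt^2·v = 11604, Σt·v = 1958, Σv = 359.
MᵀM·[α, β, γ]ᵀ = Mᵀv becomes [[3379, 567, 103]; [567, 103, 21]; [103, 21, 5]]·[α, β, γ]ᵀ = [11604, 1958, 359]ᵀ.
Row-reducing yields α = 4451/1358, β = 127/194, γ = 1040/679.

β = 0.65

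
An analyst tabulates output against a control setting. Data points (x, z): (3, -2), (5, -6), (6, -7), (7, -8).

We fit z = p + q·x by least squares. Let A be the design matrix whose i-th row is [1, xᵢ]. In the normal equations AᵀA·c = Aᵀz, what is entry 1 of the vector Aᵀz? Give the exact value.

Entry 1 ↔ basis 1, so (Aᵀz)_{1} = Σᵢ zᵢ = (1)·(-2) + (1)·(-6) + (1)·(-7) + (1)·(-8) = -23.

-23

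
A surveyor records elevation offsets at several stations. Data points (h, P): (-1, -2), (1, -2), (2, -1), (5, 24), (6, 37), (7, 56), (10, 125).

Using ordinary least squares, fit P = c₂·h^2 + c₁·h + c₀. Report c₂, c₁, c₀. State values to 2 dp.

c₂ = 1.45, c₁ = -1.62, c₀ = -3.82

Compute the Gram sums: Σh^2·h^2 = 14340, Σh^2·h = 1692, Σh^2 = 216, Σh·h = 216, Σh = 30, Σ1 = 7.
And Σh^2·P = 17168, Σh·P = 1982, ΣP = 237.
Normal equations: [[14340, 1692, 216]; [1692, 216, 30]; [216, 30, 7]]·[c₂, c₁, c₀]ᵀ = [17168, 1982, 237]ᵀ.
Solving the 3×3 system (Gaussian elimination) gives c₂ = 1963/1358, c₁ = -19765/12222, c₀ = -7774/2037.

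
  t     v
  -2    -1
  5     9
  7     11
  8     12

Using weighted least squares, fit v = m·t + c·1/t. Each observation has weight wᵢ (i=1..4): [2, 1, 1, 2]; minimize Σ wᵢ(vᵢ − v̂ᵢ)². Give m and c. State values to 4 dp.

The normal equations are: 210·m + 6·c = 318;  6·m + (23193/39200)·c = 258/35.
(Σwᵢ·t·t = 210, Σwᵢ·t·1/t = 6, Σwᵢ·1/t·1/t = 23193/39200, Σwᵢ·t·v = 318, Σwᵢ·1/t·v = 258/35.)
Eliminating c: (23193/39200)·(row 1) − 6·(row 2) gives (49419/560)·m = (23193/39200)·318 − 6·(258/35) = 2820807/19600, so m = 313423/192185.
Then c = ((258/35) − 6·(313423/192185))/(23193/39200) = -22400/5491.

m = 1.6308, c = -4.0794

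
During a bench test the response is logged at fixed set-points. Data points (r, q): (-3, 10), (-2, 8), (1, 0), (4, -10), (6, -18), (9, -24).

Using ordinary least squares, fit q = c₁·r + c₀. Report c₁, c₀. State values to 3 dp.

c₁ = -2.968, c₀ = 1.753

MᵀM·[c₁, c₀]ᵀ = Mᵀq reads: 147·c₁ + 15·c₀ = -410;  15·c₁ + 6·c₀ = -34.
(Σr·r = 147, Σr = 15, Σ1 = 6, Σr·q = -410, Σq = -34.)
det = 147·6 − 15² = 657.
c₁ = ((-410)·6 − 15·(-34))/657 = -650/219; c₀ = (147·(-34) − 15·(-410))/657 = 128/73.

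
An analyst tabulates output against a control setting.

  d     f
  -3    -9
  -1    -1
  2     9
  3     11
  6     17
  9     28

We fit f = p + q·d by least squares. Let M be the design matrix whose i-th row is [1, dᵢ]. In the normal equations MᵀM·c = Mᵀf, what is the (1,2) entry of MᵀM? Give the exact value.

Row 1 ↔ basis 1, column 2 ↔ basis d, so (MᵀM)_{1,2} = Σᵢ d = (1)·(-3) + (1)·(-1) + (1)·(2) + (1)·(3) + (1)·(6) + (1)·(9) = 16.

16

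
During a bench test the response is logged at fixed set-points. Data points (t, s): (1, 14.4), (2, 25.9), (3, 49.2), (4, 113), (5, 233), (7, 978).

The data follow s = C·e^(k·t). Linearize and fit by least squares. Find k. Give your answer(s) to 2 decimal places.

With ln sᵢ as the transformed response and tᵢ as the regressor:
Σt = 22.0000, Σ(t)² = 104.0000, Σln s = 26.8813, Σt·ln s = 115.2267.
Equations: 104.0000·k + 22.0000·ln C = 115.2267;  22.0000·k + 6·ln C = 26.8813.
Slope k = (n·Σt·ln s − Σt·Σln s)/(n·Σ(t)² − (Σt)²) = (6·115.2267 − 22.0000·26.8813)/140.0000 = 0.71408; ln C = (Σln s − k·Σt)/n = 1.86191.

k = 0.71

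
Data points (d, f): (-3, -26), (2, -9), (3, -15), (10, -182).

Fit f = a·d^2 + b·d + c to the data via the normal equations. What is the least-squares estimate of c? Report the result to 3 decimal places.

c = -3.487

Setting ∂/∂a … = 0 gives: 10178·a + 1008·b + 122·c = -18605;  1008·a + 122·b + 12·c = -1805;  122·a + 12·b + 4·c = -232.
(Σd^2·d^2 = 10178, Σd^2·d = 1008, Σd^2 = 122, Σd·d = 122, Σd = 12, Σ1 = 4, Σd^2·f = -18605, Σd·f = -1805, Σf = -232.)
Solving the 3×3 system (Gaussian elimination) gives a = -139758/71569, b = 240805/143138, c = -499181/143138.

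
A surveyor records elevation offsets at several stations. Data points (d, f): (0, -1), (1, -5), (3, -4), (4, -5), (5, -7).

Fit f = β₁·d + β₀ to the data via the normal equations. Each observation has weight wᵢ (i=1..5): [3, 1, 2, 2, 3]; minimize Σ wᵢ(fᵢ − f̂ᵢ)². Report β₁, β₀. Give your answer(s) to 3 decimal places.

β₁ = -1.037, β₀ = -1.444

Sums needed: Σwᵢ·d·d = 126, Σwᵢ·d = 30, Σwᵢ·1 = 11.
Moment sums: Σwᵢ·d·f = -174, Σwᵢ·f = -47.
XᵀWX·[β₁, β₀]ᵀ = XᵀWf becomes [[126, 30]; [30, 11]]·[β₁, β₀]ᵀ = [-174, -47]ᵀ.
Δ = 126·11 − 30² = 486.
β₁ = ((-174)·11 − 30·(-47))/486 = -28/27; β₀ = (126·(-47) − 30·(-174))/486 = -13/9.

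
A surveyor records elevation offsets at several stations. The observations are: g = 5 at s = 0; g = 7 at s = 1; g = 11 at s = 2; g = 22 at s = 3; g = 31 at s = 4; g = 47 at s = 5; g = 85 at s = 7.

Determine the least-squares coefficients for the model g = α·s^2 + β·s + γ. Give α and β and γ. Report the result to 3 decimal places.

Compute the Gram sums: Σs^2·s^2 = 3380, Σs^2·s = 568, Σs^2 = 104, Σs·s = 104, Σs = 22, Σ1 = 7.
Right-hand side: Σs^2·g = 6085, Σs·g = 1049, Σg = 208.
So AᵀA·[α, β, γ]ᵀ = Aᵀg: [[3380, 568, 104]; [568, 104, 22]; [104, 22, 7]]·[α, β, γ]ᵀ = [6085, 1049, 208]ᵀ.
Solving the 3×3 system (Gaussian elimination) gives α = 5289/3388, β = 1831/3388, γ = 1167/242.

α = 1.561, β = 0.540, γ = 4.822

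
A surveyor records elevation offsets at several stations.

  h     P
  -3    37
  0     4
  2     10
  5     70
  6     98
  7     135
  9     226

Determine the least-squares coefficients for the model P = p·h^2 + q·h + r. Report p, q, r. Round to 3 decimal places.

Normal-equation sums: Σh^2·h^2 = 10980, Σh^2·h = 1394, Σh^2 = 204, Σh·h = 204, Σh = 26, Σ1 = 7.
Moment sums: Σh^2·P = 30572, Σh·P = 3826, ΣP = 580.
Inverting the 3×3 Gram matrix, [p, q, r]ᵀ = [708345/238049, -491116/238049, 905008/238049]ᵀ.

p = 2.976, q = -2.063, r = 3.802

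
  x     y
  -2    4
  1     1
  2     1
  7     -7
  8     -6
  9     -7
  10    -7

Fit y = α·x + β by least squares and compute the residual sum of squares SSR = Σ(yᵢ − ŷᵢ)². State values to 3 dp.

SSR = 5.969

Forming MᵀM = [[303, 35]; [35, 7]] and Mᵀy = [-235, -21]ᵀ gives MᵀM·[α, β]ᵀ = Mᵀy.
Δ = 303·7 − 35² = 896.
α = ((-235)·7 − 35·(-21))/896 = -65/64; β = (303·(-21) − 35·(-235))/896 = 133/64.
Residuals: -7/64, -1/16, 61/64, -63/32, 3/64, 1/16, 69/64; SSR = 191/32.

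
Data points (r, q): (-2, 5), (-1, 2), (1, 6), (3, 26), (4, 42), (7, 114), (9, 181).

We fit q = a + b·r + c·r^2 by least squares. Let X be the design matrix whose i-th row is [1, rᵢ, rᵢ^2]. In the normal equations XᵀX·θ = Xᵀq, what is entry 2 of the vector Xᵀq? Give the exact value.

2667

Entry 2 ↔ basis r, so (Xᵀq)_{2} = Σᵢ (r)·qᵢ = (-2)·(5) + (-1)·(2) + (1)·(6) + (3)·(26) + (4)·(42) + (7)·(114) + (9)·(181) = 2667.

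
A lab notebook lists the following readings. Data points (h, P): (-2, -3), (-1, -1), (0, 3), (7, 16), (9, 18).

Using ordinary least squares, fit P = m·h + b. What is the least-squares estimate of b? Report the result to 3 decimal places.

b = 1.585

Compute the Gram sums: Σh·h = 135, Σh = 13, Σ1 = 5.
For MᵀP: Σh·P = 281, ΣP = 33.
So MᵀM·[m, b]ᵀ = MᵀP: [[135, 13]; [13, 5]]·[m, b]ᵀ = [281, 33]ᵀ.
Δ = 135·5 − 13² = 506.
m = (281·5 − 13·33)/506 = 488/253; b = (135·33 − 13·281)/506 = 401/253.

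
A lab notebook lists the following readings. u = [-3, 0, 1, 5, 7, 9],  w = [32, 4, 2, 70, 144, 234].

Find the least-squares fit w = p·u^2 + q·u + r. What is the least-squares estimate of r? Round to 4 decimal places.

Entries of MᵀM: Σu^2·u^2 = 9669, Σu^2·u = 1171, Σu^2 = 165, Σu·u = 165, Σu = 19, Σ1 = 6.
For Mᵀw: Σu^2·w = 28050, Σu·w = 3370, Σw = 486.
Row-reducing yields p = 176037/58700, q = -63723/58700, r = 28868/14675.

r = 1.9672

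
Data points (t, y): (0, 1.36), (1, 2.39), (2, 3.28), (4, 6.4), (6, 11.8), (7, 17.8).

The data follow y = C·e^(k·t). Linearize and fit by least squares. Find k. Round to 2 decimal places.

With ln yᵢ as the transformed response and tᵢ as the regressor:
Σt = 20.0000, Σ(t)² = 106.0000, Σln y = 9.5702, Σt·ln y = 45.6352.
Equations: 106.0000·k + 20.0000·ln C = 45.6352;  20.0000·k + 6·ln C = 9.5702.
Solving (det = 236.0000): k = 0.34918, ln C = 0.43110.

k = 0.35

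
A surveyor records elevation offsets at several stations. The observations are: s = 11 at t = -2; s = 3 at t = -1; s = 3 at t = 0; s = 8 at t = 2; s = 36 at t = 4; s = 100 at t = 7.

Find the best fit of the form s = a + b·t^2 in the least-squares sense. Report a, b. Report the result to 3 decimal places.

Setting ∂/∂a … = 0 gives: 6·a + 74·b = 161;  74·a + 2690·b = 5555.
(Σ1 = 6, Σt^2 = 74, Σt^2·t^2 = 2690, Σs = 161, Σt^2·s = 5555.)
Eliminating b: 2690·(row 1) − 74·(row 2) gives 10664·a = 2690·161 − 74·5555 = 22020, so a = 5505/2666.
Then b = (5555 − 74·(5505/2666))/2690 = 2677/1333.

a = 2.065, b = 2.008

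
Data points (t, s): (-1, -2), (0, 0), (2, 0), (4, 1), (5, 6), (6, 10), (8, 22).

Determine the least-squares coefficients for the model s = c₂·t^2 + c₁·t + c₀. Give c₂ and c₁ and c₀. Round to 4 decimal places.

Entries of AᵀA: Σt^2·t^2 = 6290, Σt^2·t = 924, Σt^2 = 146, Σt·t = 146, Σt = 24, Σ1 = 7.
And Σt^2·s = 1932, Σt·s = 272, Σs = 37.
AᵀA·[c₂, c₁, c₀]ᵀ = Aᵀs becomes [[6290, 924, 146]; [924, 146, 24]; [146, 24, 7]]·[c₂, c₁, c₀]ᵀ = [1932, 272, 37]ᵀ.
Inverting the 3×3 Gram matrix, [c₂, c₁, c₀]ᵀ = [21821/48041, -35578/48041, -79211/48041]ᵀ.

c₂ = 0.4542, c₁ = -0.7406, c₀ = -1.6488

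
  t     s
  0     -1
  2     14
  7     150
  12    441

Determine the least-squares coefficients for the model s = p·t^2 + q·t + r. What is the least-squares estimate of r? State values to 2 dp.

r = -0.17

With design matrix X, XᵀX = [[23153, 2079, 197]; [2079, 197, 21]; [197, 21, 4]] and Xᵀs = [70910, 6370, 604]ᵀ.
Inverting the 3×3 Gram matrix, [p, q, r]ᵀ = [45747/15070, 4781/15070, -257/1507]ᵀ.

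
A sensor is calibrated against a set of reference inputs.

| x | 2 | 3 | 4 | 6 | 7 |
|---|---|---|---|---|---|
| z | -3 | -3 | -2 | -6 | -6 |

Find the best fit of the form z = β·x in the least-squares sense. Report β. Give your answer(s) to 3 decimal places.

Compute the Gram sums: Σx·x = 114.
Right-hand side: Σx·z = -101.
Hence β = -101 / 114 ≈ -0.885965.

β = -0.886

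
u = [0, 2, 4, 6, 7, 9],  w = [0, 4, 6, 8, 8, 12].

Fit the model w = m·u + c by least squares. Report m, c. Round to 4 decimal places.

The normal system AᵀA·[m, c]ᵀ = Aᵀw is [[186, 28]; [28, 6]]·[m, c]ᵀ = [244, 38]ᵀ.
Eliminating c: 6·(row 1) − 28·(row 2) gives 332·m = 6·244 − 28·38 = 400, so m = 100/83.
Then c = (38 − 28·(100/83))/6 = 59/83.

m = 1.2048, c = 0.7108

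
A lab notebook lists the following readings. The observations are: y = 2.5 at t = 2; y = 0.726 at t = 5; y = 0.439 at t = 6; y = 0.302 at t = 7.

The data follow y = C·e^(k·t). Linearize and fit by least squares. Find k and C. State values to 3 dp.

k = -0.426, C = 5.900

Linearized form: ln y = k·t + ln C. From the 4 transformed points,
Σt = 20.0000, Σ(t)² = 114.0000, Σln y = -1.4245, Σt·ln y = -13.0893.
Equations: 114.0000·k + 20.0000·ln C = -13.0893;  20.0000·k + 4·ln C = -1.4245.
Δ = 114.0000·4 − (20.0000)² = 56.0000; k = (-13.0893·4 − 20.0000·-1.4245)/56.0000 = -0.42620, ln C = (114.0000·-1.4245 − 20.0000·-13.0893)/56.0000 = 1.77487, so C = exp(1.77487) = 5.89951.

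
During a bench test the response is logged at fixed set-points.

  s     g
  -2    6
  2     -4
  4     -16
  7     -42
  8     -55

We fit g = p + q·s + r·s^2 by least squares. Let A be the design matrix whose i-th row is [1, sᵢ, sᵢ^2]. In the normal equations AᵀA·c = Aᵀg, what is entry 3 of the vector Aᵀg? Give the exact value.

-5826

Entry 3 ↔ basis s^2, so (Aᵀg)_{3} = Σᵢ (s^2)·gᵢ = (4)·(6) + (4)·(-4) + (16)·(-16) + (49)·(-42) + (64)·(-55) = -5826.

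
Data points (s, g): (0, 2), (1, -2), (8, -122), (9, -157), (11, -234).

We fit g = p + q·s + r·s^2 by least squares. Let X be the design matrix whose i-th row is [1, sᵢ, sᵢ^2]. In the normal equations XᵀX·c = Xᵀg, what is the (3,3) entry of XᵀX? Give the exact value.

25299

Row 3 ↔ basis s^2, column 3 ↔ basis s^2, so (XᵀX)_{3,3} = Σᵢ (s^2)·(s^2) = (0)·(0) + (1)·(1) + (64)·(64) + (81)·(81) + (121)·(121) = 25299.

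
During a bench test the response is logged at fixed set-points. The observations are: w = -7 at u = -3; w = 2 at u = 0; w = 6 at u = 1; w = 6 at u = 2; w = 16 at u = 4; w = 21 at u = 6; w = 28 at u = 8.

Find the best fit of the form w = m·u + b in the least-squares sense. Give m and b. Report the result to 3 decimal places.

The normal equations are: 130·m + 18·b = 453;  18·m + 7·b = 72.
Eliminating b: 7·(row 1) − 18·(row 2) gives 586·m = 7·453 − 18·72 = 1875, so m = 1875/586.
Then b = (72 − 18·(1875/586))/7 = 603/293.

m = 3.200, b = 2.058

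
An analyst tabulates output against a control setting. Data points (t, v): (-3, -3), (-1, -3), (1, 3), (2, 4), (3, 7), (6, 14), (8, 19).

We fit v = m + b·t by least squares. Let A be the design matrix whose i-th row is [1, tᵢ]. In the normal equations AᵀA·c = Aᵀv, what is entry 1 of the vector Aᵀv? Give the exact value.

Entry 1 ↔ basis 1, so (Aᵀv)_{1} = Σᵢ vᵢ = (1)·(-3) + (1)·(-3) + (1)·(3) + (1)·(4) + (1)·(7) + (1)·(14) + (1)·(19) = 41.

41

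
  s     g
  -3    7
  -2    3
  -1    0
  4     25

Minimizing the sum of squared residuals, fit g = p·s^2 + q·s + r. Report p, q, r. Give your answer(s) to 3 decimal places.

p = 1.200, q = 1.341, r = 0.418

Compute the Gram sums: Σs^2·s^2 = 354, Σs^2·s = 28, Σs^2 = 30, Σs·s = 30, Σs = -2, Σ1 = 4.
Moment sums: Σs^2·g = 475, Σs·g = 73, Σg = 35.
So AᵀA·[p, q, r]ᵀ = Aᵀg: [[354, 28, 30]; [28, 30, -2]; [30, -2, 4]]·[p, q, r]ᵀ = [475, 73, 35]ᵀ.
Solving the 3×3 system (Gaussian elimination) gives p = 2271/1892, q = 59/44, r = 791/1892.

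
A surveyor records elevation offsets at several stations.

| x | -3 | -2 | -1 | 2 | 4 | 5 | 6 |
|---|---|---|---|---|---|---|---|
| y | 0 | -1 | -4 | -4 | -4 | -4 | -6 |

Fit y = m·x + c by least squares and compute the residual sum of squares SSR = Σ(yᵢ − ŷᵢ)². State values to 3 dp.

Normal-equation sums: Σx·x = 95, Σx = 11, Σ1 = 7.
And Σx·y = -74, Σy = -23.
Δ = 95·7 − 11² = 544.
m = ((-74)·7 − 11·(-23))/544 = -265/544; c = (95·(-23) − 11·(-74))/544 = -1371/544.
Residuals: 18/17, 297/544, -535/272, -275/544, 15/32, 65/68, -303/544; SSR = 3801/544.

SSR = 6.987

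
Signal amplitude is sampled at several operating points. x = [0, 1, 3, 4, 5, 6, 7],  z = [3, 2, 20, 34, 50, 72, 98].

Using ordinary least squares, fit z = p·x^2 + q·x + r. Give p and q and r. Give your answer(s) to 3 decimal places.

With design matrix A, AᵀA = [[4660, 776, 136]; [776, 136, 26]; [136, 26, 7]] and Aᵀz = [9370, 1566, 279]ᵀ.
Solving the 3×3 system (Gaussian elimination) gives p = 3571/1806, q = -134/903, r = 257/129.

p = 1.977, q = -0.148, r = 1.992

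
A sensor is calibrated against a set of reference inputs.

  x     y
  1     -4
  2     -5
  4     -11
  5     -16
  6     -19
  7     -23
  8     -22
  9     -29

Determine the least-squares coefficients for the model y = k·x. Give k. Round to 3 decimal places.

Sums needed: Σx·x = 276.
And Σx·y = -850.
AᵀA·[k]ᵀ = Aᵀy becomes [[276]]·[k]ᵀ = [-850]ᵀ.
Hence k = -850 / 276 ≈ -3.07971.

k = -3.080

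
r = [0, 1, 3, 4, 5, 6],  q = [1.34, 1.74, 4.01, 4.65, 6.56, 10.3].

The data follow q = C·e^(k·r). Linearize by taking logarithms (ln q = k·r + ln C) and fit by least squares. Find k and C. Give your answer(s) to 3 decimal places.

k = 0.335, C = 1.312

With ln qᵢ as the transformed response and rᵢ as the regressor:
Over the data: Σr = 19.0000, Σ(r)² = 87.0000, Σln q = 7.9853, Σr·ln q = 34.2655.
Normal system: [[87.0000, 19.0000]; [19.0000, 6]]·[k, ln C]ᵀ = [34.2655, 7.9853]ᵀ.
Δ = 87.0000·6 − (19.0000)² = 161.0000; k = (34.2655·6 − 19.0000·7.9853)/161.0000 = 0.33461, ln C = (87.0000·7.9853 − 19.0000·34.2655)/161.0000 = 0.27130, so C = exp(0.27130) = 1.31167.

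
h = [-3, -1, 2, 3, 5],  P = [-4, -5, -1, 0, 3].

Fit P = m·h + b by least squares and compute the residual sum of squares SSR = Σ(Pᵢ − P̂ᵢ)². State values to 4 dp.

SSR = 5.0588

Setting ∂/∂m … = 0 gives: 48·m + 6·b = 30;  6·m + 5·b = -7.
(Σh·h = 48, Σh = 6, Σ1 = 5, Σh·P = 30, ΣP = -7.)
Δ = 48·5 − 6² = 204.
m = (30·5 − 6·(-7))/204 = 16/17; b = (48·(-7) − 6·30)/204 = -43/17.
Residuals: 23/17, -26/17, -6/17, -5/17, 14/17; SSR = 86/17.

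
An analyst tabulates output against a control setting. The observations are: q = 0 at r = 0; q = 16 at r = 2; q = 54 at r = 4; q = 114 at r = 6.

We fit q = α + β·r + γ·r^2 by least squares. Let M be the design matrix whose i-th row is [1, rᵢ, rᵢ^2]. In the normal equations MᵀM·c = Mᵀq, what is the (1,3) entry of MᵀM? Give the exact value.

56

Row 1 ↔ basis 1, column 3 ↔ basis r^2, so (MᵀM)_{1,3} = Σᵢ r^2 = (1)·(0) + (1)·(4) + (1)·(16) + (1)·(36) = 56.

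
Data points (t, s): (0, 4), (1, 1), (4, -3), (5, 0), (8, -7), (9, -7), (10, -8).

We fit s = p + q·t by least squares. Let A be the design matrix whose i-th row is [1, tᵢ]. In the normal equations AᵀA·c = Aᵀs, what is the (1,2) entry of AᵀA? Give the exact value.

37

Row 1 ↔ basis 1, column 2 ↔ basis t, so (AᵀA)_{1,2} = Σᵢ t = (1)·(0) + (1)·(1) + (1)·(4) + (1)·(5) + (1)·(8) + (1)·(9) + (1)·(10) = 37.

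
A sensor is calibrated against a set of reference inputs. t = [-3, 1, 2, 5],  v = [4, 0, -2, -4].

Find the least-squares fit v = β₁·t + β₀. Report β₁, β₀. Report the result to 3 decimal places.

From the data, Σt·t = 39, Σt = 5, Σ1 = 4.
And Σt·v = -36, Σv = -2.
Eliminating β₀: 4·(row 1) − 5·(row 2) gives 131·β₁ = 4·(-36) − 5·(-2) = -134, so β₁ = -134/131.
Then β₀ = ((-2) − 5·(-134/131))/4 = 102/131.

β₁ = -1.023, β₀ = 0.779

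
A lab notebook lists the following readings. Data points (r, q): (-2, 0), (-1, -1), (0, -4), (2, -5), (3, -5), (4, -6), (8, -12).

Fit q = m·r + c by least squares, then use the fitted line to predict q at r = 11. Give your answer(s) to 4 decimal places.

q̂ = -14.7429

The normal equations are: 98·m + 14·c = -144;  14·m + 7·c = -33.
(Σr·r = 98, Σr = 14, Σ1 = 7, Σr·q = -144, Σq = -33.)
Eliminating c: 7·(row 1) − 14·(row 2) gives 490·m = 7·(-144) − 14·(-33) = -546, so m = -39/35.
Then c = ((-33) − 14·(-39/35))/7 = -87/35.
At r = 11: q̂ = (-39/35)·(11) + (-87/35)·(1) = -516/35.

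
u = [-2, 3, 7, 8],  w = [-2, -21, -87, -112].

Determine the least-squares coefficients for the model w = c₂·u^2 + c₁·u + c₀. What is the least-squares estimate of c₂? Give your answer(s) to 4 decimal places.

With design matrix M, MᵀM = [[6594, 874, 126]; [874, 126, 16]; [126, 16, 4]] and Mᵀw = [-11628, -1564, -222]ᵀ.
Inverting the 3×3 Gram matrix, [c₂, c₁, c₀]ᵀ = [-745/517, -1191/517, -42/47]ᵀ.

c₂ = -1.4410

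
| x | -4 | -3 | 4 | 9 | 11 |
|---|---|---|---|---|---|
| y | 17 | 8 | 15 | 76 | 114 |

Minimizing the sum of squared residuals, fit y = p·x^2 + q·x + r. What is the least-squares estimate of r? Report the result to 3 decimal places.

r = 0.038

With design matrix A, AᵀA = [[21795, 2033, 243]; [2033, 243, 17]; [243, 17, 5]] and Aᵀy = [20534, 1906, 230]ᵀ.
Solving the 3×3 system (Gaussian elimination) gives p = 117590/122779, q = -21080/122779, r = 4632/122779.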